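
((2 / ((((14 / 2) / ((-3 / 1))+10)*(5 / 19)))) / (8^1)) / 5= 57 / 2300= 0.02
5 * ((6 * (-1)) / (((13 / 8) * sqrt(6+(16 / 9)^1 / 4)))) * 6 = -2160 * sqrt(58) / 377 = -43.63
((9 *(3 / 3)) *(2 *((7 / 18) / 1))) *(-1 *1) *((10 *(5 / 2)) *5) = -875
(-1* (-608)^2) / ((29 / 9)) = -3326976 / 29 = -114723.31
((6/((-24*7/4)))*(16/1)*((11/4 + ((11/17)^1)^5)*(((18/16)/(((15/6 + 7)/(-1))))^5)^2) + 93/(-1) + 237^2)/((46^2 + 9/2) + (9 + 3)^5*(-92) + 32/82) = -349776125807346557669663570665/142779861499071771052839146749952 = -0.00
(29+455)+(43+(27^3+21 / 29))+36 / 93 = 18169789 / 899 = 20211.11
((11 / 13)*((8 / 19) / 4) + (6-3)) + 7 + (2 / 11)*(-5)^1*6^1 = 12592 / 2717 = 4.63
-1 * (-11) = 11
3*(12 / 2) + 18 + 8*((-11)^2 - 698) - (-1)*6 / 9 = -13738 / 3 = -4579.33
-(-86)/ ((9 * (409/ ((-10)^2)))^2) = 860000/ 13549761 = 0.06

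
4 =4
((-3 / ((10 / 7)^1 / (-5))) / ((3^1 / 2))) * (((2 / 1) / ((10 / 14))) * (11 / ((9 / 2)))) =2156 / 45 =47.91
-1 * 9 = -9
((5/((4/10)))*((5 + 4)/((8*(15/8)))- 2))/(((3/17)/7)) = -4165/6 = -694.17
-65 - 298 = -363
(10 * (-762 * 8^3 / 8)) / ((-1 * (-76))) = -121920 / 19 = -6416.84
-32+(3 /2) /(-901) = -57667 /1802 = -32.00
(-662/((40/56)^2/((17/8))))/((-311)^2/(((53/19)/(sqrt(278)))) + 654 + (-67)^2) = 28656718559/675374070178300 - 26854881712981*sqrt(278)/93876995754783700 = -0.00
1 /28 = 0.04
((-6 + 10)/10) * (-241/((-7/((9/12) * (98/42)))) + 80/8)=281/10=28.10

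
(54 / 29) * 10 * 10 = 5400 / 29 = 186.21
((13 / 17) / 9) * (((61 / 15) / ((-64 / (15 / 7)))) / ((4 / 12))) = -0.03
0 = 0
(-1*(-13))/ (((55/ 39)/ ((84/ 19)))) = 42588/ 1045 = 40.75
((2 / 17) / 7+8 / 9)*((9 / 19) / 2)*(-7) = -1.50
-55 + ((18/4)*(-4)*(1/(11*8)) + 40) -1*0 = -15.20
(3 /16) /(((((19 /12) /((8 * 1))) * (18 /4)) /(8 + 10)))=72 /19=3.79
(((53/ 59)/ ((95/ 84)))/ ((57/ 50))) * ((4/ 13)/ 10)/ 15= 0.00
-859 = -859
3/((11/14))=42/11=3.82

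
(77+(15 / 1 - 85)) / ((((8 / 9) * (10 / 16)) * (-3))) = -21 / 5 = -4.20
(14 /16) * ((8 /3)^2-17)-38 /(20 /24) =-19531 /360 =-54.25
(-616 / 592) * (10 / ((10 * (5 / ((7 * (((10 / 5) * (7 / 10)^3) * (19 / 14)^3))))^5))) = -82.97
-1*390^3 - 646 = -59319646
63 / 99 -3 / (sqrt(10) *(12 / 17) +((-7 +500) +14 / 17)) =612 *sqrt(10) / 70474585 +97722500 / 155044087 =0.63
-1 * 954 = -954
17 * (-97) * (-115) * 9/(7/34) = 58028310/7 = 8289758.57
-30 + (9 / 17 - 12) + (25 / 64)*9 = -41295 / 1088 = -37.95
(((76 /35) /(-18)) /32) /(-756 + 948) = -19 /967680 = -0.00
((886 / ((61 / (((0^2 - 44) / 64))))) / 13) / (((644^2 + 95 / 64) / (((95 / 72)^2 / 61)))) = -43978825 / 832015259067096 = -0.00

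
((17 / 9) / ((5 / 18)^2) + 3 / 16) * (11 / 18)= 36179 / 2400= 15.07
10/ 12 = 0.83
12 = 12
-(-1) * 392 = 392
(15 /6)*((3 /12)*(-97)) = -485 /8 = -60.62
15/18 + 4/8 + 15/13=97/39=2.49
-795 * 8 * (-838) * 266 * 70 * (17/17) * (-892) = -88520868307200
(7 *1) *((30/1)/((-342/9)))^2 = 1575/361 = 4.36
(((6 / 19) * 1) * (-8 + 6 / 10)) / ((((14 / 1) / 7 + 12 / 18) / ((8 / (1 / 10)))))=-1332 / 19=-70.11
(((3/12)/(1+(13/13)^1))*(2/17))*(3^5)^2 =59049/68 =868.37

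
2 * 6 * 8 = 96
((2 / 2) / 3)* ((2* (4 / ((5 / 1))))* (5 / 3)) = 0.89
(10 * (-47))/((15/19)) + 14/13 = -23176/39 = -594.26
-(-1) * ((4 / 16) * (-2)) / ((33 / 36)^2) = -72 / 121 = -0.60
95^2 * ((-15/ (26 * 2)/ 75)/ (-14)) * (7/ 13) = 1805/ 1352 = 1.34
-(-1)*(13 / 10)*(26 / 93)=169 / 465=0.36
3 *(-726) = -2178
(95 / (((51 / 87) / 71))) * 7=1369235 / 17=80543.24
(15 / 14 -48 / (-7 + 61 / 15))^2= 7209225 / 23716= 303.98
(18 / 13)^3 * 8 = 46656 / 2197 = 21.24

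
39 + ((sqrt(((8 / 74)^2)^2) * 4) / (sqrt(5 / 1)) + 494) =64 * sqrt(5) / 6845 + 533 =533.02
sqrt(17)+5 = 9.12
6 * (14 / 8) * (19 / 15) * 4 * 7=1862 / 5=372.40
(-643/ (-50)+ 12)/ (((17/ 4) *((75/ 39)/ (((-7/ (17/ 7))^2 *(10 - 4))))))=465573108/ 3070625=151.62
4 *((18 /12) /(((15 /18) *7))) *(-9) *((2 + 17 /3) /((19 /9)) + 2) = -34668 /665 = -52.13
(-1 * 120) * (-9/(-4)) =-270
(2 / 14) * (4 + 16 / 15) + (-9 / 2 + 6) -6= -793 / 210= -3.78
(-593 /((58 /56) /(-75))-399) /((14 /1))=176247 /58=3038.74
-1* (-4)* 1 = 4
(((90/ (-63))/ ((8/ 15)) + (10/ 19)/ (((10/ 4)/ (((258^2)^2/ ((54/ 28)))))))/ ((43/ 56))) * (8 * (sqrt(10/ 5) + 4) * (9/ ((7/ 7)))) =37053019733616 * sqrt(2)/ 817 + 148212078934464/ 817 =245548301063.18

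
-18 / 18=-1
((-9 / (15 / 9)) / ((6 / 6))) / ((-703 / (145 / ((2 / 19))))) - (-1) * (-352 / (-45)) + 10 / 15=63503 / 3330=19.07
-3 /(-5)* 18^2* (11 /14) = 5346 /35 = 152.74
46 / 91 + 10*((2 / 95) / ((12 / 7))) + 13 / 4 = 80467 / 20748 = 3.88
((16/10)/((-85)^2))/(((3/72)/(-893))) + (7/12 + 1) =-1371097/433500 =-3.16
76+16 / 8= 78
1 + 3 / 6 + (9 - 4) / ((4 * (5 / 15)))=21 / 4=5.25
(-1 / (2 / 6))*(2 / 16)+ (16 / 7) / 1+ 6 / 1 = 443 / 56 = 7.91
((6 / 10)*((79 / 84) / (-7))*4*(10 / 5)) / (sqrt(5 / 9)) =-474*sqrt(5) / 1225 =-0.87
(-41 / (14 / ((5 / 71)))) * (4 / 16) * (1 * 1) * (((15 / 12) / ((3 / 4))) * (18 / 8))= -3075 / 15904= -0.19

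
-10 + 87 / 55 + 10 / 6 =-1114 / 165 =-6.75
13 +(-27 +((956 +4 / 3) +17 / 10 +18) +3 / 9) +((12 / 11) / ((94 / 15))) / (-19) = 283891823 / 294690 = 963.36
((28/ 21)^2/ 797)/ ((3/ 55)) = 880/ 21519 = 0.04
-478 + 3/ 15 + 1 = -2384/ 5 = -476.80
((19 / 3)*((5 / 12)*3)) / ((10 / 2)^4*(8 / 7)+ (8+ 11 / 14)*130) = 133 / 31188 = 0.00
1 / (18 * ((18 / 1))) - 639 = -207035 / 324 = -639.00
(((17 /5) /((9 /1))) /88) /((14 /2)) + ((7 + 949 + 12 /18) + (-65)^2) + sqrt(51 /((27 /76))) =2 * sqrt(323) /3 + 143635817 /27720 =5193.65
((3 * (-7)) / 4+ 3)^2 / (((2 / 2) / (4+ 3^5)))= 20007 / 16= 1250.44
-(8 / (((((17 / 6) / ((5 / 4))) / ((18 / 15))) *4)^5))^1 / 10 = -59049 / 1817416960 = -0.00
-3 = -3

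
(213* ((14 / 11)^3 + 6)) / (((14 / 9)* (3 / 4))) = 13712940 / 9317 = 1471.82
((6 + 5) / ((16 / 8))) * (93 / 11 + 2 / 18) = 424 / 9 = 47.11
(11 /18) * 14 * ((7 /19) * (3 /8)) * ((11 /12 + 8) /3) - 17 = -221399 /16416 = -13.49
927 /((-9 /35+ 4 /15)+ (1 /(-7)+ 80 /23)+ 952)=0.97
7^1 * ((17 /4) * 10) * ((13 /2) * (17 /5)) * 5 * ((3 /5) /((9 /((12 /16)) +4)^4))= 78897 /262144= 0.30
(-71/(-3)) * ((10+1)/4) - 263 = -2375/12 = -197.92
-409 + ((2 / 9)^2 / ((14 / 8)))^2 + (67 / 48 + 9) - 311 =-3650074847 / 5143824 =-709.60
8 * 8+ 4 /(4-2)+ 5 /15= 199 /3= 66.33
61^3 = 226981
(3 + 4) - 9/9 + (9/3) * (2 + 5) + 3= 30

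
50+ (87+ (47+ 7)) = 191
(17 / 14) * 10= 85 / 7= 12.14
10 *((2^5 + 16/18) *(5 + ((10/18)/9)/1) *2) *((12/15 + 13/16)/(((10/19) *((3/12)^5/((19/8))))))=6028388096/243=24808181.47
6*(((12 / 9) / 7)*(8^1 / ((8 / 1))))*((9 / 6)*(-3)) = -5.14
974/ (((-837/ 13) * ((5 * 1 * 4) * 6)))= -0.13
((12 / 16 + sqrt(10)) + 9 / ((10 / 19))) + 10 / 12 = sqrt(10) + 1121 / 60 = 21.85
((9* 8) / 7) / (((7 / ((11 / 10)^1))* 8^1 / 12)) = 2.42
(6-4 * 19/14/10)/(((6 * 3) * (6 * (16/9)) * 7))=191/47040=0.00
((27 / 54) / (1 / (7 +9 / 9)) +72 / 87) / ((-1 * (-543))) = 140 / 15747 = 0.01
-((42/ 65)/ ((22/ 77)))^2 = -21609/ 4225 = -5.11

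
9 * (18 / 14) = 11.57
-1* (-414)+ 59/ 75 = 31109/ 75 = 414.79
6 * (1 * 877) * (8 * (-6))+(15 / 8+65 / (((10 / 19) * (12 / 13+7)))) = -208108235 / 824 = -252558.54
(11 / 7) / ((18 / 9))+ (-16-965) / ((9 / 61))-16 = -93299 / 14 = -6664.21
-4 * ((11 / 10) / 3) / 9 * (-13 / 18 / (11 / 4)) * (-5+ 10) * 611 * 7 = 222404 / 243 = 915.24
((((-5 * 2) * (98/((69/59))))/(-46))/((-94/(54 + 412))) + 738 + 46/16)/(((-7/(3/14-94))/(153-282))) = -21917426878217/19492592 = -1124397.76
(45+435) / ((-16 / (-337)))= 10110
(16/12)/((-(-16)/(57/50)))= 19/200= 0.10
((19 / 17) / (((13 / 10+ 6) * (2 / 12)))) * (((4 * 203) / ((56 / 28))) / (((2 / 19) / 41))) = 180276180 / 1241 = 145266.87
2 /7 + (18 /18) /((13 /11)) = 103 /91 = 1.13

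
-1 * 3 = -3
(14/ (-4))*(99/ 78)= -231/ 52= -4.44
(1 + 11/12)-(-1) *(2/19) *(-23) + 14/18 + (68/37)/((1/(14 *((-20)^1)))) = -13016441/25308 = -514.32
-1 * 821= -821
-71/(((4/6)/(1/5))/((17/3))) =-1207/10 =-120.70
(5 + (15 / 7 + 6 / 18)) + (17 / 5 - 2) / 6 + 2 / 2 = 1829 / 210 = 8.71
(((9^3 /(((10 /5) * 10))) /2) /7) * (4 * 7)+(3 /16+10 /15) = 17701 /240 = 73.75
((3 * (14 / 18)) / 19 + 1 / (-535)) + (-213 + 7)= -6278282 / 30495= -205.88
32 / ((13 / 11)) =352 / 13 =27.08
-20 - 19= -39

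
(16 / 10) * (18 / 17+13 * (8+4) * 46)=195216 / 17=11483.29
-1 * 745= -745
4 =4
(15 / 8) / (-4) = -15 / 32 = -0.47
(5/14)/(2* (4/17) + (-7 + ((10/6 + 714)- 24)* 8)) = 0.00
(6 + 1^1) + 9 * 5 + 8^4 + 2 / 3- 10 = 12416 / 3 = 4138.67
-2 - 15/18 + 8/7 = -71/42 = -1.69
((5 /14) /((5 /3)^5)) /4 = 243 /35000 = 0.01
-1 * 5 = -5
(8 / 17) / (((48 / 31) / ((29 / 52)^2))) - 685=-188902409 / 275808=-684.91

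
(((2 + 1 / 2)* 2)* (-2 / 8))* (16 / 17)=-20 / 17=-1.18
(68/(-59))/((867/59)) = -4/51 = -0.08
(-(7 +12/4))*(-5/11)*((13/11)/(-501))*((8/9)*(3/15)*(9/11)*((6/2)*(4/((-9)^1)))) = 4160/2000493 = 0.00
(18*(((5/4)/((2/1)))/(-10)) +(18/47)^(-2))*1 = 3689/648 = 5.69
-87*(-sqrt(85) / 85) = 9.44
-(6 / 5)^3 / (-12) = 18 / 125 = 0.14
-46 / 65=-0.71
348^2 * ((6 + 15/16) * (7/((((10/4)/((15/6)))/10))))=58811130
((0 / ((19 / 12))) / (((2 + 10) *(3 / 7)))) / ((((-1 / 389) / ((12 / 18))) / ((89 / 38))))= 0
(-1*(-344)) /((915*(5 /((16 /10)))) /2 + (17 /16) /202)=1111808 /4620767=0.24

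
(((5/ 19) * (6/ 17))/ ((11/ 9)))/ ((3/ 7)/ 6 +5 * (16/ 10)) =3780/ 401489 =0.01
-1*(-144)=144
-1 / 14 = -0.07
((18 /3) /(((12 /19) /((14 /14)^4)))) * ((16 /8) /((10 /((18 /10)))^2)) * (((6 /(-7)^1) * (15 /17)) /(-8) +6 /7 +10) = 8022807 /1190000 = 6.74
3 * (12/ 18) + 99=101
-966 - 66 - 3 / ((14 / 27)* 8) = -1032.72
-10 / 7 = -1.43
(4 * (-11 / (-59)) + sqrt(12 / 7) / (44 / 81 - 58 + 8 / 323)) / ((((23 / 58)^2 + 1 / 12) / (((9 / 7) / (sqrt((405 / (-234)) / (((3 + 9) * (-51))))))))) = -1188166482 * sqrt(46410) / 111729133355 + 1998216 * sqrt(2210) / 1253455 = 72.65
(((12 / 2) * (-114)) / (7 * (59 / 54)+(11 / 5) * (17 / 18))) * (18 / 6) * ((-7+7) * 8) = 0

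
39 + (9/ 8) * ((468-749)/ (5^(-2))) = -62913/ 8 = -7864.12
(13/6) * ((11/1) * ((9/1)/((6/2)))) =143/2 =71.50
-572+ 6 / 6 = -571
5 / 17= 0.29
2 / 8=1 / 4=0.25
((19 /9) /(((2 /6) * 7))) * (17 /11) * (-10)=-13.98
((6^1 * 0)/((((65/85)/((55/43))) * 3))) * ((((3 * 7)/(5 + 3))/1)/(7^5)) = 0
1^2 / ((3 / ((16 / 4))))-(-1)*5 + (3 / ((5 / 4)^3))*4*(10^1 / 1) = 5083 / 75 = 67.77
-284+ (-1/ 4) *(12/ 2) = -571/ 2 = -285.50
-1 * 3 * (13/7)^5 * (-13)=14480427/16807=861.57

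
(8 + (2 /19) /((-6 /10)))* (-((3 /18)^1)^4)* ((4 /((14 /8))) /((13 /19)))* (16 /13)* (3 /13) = -7136 /1245699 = -0.01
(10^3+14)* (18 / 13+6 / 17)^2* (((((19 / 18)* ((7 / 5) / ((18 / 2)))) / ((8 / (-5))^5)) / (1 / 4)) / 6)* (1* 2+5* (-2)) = 665000 / 2601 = 255.67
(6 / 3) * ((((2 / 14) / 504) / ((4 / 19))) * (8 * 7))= 19 / 126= 0.15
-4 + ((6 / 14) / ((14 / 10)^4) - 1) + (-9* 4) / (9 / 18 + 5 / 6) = -535949 / 16807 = -31.89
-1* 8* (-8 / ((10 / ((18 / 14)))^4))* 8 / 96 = 2187 / 1500625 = 0.00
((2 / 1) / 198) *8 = 8 / 99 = 0.08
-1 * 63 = -63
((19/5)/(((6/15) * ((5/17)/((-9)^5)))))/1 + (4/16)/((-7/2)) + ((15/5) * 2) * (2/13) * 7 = -867810721/455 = -1907276.31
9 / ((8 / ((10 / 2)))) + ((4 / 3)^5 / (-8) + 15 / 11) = 6.46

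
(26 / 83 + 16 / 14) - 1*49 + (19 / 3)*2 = -60791 / 1743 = -34.88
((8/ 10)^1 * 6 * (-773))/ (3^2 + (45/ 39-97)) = 42.72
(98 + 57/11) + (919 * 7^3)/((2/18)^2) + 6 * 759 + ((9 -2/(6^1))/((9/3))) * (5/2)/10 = 5056372511/198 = 25537234.90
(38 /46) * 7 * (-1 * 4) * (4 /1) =-2128 /23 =-92.52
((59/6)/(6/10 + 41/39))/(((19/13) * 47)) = 49855/575092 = 0.09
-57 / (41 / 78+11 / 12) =-988 / 25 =-39.52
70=70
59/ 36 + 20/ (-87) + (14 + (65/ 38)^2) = 1727533/ 94221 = 18.33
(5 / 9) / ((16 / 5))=25 / 144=0.17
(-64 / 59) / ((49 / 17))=-1088 / 2891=-0.38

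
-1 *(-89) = 89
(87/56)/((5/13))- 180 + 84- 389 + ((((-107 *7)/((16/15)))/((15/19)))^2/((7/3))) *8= 3037281739/1120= 2711858.70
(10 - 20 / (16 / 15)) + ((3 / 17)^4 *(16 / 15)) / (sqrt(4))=-14615311 / 1670420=-8.75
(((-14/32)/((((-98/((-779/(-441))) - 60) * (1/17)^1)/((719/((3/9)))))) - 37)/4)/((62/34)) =831305219/59492224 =13.97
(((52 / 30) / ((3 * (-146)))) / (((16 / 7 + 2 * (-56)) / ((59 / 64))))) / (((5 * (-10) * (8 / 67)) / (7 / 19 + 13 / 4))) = -3956953 / 196340613120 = -0.00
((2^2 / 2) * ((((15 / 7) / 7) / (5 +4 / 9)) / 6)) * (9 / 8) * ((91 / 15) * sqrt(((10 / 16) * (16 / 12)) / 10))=117 * sqrt(3) / 5488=0.04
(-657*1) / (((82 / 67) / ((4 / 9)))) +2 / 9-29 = -98657 / 369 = -267.36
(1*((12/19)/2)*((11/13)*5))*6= 1980/247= 8.02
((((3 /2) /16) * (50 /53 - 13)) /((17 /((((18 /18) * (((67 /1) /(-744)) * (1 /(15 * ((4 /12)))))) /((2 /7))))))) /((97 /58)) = 8691039 /3467912960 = 0.00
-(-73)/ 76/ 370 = 73/ 28120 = 0.00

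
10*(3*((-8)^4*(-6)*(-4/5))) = 589824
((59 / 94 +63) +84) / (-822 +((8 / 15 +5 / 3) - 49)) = -69385 / 408336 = -0.17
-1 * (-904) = 904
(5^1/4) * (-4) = -5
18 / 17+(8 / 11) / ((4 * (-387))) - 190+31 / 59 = -804494123 / 4269771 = -188.42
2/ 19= 0.11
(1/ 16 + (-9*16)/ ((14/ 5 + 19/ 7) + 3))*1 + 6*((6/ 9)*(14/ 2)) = 26581/ 2384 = 11.15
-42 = -42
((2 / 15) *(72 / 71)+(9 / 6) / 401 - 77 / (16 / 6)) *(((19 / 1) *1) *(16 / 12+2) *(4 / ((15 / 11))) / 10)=-2279894683 / 4270650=-533.85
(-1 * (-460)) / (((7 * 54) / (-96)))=-7360 / 63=-116.83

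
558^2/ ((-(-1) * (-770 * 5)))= -155682/ 1925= -80.87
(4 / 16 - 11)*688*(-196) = 1449616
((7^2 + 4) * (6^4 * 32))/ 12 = 183168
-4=-4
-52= -52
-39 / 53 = -0.74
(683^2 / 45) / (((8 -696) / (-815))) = 76037707 / 6192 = 12279.99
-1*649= -649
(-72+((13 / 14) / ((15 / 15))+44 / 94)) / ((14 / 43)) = -1997651 / 9212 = -216.85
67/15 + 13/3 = 8.80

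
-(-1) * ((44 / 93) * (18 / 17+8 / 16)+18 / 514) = 313891 / 406317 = 0.77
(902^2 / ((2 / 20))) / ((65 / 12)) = 1502038.15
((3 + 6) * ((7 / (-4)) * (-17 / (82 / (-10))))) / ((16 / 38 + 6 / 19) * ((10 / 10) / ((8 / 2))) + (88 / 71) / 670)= -2420004825 / 13789694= -175.49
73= 73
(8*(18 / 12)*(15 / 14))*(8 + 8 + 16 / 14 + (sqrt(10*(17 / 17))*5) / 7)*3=1350*sqrt(10) / 49 + 32400 / 49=748.35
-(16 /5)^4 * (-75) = 196608 /25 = 7864.32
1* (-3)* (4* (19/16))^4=-390963/256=-1527.20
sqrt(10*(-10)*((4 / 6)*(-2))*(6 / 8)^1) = 10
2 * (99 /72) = 11 /4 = 2.75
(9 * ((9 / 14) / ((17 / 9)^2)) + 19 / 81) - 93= -29870203 / 327726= -91.14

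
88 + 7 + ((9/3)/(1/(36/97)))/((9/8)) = 95.99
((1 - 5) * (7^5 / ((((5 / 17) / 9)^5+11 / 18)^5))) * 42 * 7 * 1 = -2620192930666547558004283434024570454705060556878274011355749632 / 11298916039430731604510942757878303240736043618362048757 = -231897725.54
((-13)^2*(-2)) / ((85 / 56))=-18928 / 85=-222.68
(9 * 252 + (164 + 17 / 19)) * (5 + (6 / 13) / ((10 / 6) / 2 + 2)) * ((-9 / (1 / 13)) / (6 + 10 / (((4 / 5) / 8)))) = -13864.26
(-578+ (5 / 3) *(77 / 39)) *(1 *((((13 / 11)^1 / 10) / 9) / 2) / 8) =-67241 / 142560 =-0.47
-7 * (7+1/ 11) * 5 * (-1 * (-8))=-21840/ 11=-1985.45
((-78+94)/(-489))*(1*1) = -16/489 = -0.03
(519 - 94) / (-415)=-85 / 83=-1.02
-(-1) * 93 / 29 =93 / 29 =3.21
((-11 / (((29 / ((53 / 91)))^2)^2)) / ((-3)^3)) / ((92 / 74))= 3211425767 / 60239194602872922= 0.00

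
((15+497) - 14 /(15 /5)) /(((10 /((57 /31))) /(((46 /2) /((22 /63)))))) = 20951091 /3410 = 6144.01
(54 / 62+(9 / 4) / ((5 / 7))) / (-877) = -2493 / 543740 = -0.00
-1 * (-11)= 11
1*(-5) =-5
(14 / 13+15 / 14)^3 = 59776471 / 6028568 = 9.92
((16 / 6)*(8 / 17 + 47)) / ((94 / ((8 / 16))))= 0.67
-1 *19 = -19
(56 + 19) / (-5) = -15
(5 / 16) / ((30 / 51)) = 17 / 32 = 0.53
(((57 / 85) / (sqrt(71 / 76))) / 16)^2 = 61731 / 32830400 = 0.00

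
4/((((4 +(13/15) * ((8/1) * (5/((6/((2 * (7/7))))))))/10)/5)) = 90/7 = 12.86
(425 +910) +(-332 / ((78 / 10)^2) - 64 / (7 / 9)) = 13279549 / 10647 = 1247.26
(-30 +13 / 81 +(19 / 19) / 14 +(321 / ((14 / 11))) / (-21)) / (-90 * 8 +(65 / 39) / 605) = 20063978 / 345777957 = 0.06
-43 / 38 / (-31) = 43 / 1178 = 0.04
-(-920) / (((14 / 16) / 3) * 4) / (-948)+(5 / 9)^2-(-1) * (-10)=-471365 / 44793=-10.52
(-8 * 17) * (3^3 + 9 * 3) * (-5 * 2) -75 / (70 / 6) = 514035 / 7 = 73433.57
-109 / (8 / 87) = -9483 / 8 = -1185.38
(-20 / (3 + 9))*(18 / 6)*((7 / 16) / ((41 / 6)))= -105 / 328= -0.32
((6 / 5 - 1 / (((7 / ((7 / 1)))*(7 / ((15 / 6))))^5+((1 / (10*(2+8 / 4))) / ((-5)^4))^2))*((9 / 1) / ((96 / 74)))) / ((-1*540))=-11881880300111 / 774466560007200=-0.02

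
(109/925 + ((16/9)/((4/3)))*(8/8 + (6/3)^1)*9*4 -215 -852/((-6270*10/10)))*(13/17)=-177801312/3286525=-54.10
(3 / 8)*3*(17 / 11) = 153 / 88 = 1.74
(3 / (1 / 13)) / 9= 13 / 3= 4.33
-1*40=-40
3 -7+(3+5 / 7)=-2 / 7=-0.29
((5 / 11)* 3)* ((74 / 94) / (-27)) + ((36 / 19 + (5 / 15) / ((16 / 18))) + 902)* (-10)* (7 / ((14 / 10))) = -15988768985 / 353628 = -45213.53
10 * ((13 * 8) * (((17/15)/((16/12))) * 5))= 4420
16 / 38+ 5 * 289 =27463 / 19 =1445.42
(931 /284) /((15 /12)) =931 /355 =2.62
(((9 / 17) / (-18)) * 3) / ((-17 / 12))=18 / 289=0.06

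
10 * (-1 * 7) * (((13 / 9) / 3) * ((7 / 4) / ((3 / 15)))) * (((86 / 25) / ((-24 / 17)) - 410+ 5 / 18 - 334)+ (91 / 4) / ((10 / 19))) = 805983997 / 3888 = 207300.41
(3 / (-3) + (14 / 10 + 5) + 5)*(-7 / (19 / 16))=-5824 / 95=-61.31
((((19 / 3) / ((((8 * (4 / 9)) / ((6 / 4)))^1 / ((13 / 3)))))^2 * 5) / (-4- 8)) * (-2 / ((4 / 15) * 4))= 13727025 / 131072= 104.73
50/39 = 1.28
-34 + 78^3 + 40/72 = 474518.56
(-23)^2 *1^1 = 529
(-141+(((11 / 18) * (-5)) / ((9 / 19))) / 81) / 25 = -1851247 / 328050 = -5.64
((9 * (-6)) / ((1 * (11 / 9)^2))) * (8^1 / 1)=-34992 / 121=-289.19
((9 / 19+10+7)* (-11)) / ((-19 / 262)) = 956824 / 361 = 2650.48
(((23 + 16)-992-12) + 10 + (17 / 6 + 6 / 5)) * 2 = -28529 / 15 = -1901.93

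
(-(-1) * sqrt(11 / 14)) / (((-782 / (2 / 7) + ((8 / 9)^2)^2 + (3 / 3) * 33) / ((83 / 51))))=-181521 * sqrt(154) / 4221369824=-0.00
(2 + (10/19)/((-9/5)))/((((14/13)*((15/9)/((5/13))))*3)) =0.12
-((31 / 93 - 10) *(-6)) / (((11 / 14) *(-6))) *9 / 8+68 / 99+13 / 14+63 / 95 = 385901 / 23940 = 16.12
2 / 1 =2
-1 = -1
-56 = -56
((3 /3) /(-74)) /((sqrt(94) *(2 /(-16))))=2 *sqrt(94) /1739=0.01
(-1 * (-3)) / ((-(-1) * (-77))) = -3 / 77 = -0.04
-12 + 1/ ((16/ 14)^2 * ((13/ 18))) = -4551/ 416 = -10.94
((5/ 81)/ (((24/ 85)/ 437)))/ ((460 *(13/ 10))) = 8075/ 50544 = 0.16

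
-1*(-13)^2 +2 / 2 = -168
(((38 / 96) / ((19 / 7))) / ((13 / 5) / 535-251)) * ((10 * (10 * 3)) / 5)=-13375 / 383664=-0.03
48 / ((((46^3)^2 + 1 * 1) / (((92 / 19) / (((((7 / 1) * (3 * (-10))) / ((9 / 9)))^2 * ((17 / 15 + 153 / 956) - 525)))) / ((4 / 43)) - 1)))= -1678027680256 / 331210346103021239855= -0.00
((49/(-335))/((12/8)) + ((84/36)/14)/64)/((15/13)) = -0.08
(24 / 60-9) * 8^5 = -1409024 / 5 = -281804.80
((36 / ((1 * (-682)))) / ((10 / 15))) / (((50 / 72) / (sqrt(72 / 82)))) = -5832 * sqrt(41) / 349525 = -0.11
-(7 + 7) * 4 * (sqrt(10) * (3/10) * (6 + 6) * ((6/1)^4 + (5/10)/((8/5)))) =-1306683 * sqrt(10)/5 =-826418.89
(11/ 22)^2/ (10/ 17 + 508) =17/ 34584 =0.00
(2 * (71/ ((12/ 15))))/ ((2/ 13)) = 4615/ 4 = 1153.75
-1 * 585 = -585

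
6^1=6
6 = 6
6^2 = 36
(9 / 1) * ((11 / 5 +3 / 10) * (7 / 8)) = 315 / 16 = 19.69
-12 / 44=-3 / 11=-0.27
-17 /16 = -1.06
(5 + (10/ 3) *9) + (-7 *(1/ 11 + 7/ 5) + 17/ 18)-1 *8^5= -32415067/ 990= -32742.49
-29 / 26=-1.12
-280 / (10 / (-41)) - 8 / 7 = 1146.86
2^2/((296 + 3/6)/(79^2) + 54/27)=49928/25557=1.95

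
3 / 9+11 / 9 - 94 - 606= -6286 / 9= -698.44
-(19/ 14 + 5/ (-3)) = 13/ 42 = 0.31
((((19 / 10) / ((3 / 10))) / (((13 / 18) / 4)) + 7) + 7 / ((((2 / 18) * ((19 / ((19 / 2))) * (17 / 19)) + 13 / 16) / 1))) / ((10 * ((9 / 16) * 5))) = 1.74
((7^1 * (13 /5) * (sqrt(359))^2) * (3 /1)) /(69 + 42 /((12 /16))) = 98007 /625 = 156.81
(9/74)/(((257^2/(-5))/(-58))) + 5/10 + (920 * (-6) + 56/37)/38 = -144.72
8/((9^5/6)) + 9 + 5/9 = 188098/19683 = 9.56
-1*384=-384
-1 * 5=-5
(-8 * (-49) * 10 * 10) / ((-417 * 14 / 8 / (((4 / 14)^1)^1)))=-6400 / 417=-15.35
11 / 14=0.79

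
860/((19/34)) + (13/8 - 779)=115759/152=761.57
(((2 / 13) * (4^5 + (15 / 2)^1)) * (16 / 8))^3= 70240512376 / 2197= 31971102.58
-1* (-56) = 56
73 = 73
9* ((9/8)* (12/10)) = 243/20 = 12.15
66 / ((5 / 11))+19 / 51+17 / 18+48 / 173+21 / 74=720207548 / 4896765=147.08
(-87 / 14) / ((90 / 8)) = -58 / 105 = -0.55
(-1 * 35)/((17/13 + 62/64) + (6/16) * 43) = -2912/1531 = -1.90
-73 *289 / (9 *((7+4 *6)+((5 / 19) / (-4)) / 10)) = -3206744 / 42399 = -75.63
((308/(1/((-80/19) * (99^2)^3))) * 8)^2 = 34441631527108152557738597607014400/361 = 95406181515535048636395010000000.00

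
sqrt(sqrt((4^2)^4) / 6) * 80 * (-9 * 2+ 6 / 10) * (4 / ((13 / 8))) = -118784 * sqrt(6) / 13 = -22381.55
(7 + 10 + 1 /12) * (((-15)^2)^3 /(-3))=-259453125 /4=-64863281.25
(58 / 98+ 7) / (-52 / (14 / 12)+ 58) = 186 / 329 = 0.57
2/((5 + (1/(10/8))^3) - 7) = -125/93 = -1.34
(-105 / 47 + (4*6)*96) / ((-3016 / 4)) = -108183 / 35438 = -3.05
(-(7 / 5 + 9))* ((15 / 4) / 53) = -39 / 53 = -0.74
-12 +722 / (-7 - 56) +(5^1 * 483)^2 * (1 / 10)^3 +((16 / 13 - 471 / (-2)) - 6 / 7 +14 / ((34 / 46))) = 3376928687 / 556920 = 6063.58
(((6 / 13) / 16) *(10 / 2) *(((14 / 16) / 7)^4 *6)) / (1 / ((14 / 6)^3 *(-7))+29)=108045 / 14824669184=0.00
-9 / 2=-4.50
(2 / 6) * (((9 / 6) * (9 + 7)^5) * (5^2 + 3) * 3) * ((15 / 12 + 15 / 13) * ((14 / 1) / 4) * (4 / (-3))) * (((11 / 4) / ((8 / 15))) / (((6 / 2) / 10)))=-110387200000 / 13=-8491323076.92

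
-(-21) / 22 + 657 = 14475 / 22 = 657.95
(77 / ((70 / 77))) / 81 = 847 / 810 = 1.05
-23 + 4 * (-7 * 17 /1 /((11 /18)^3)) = -2806645 /1331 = -2108.67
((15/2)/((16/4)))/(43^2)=15/14792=0.00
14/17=0.82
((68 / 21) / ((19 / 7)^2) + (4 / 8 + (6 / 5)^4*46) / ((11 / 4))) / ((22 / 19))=131441381 / 4310625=30.49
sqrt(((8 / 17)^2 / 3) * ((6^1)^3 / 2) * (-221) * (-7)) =48 * sqrt(1547) / 17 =111.05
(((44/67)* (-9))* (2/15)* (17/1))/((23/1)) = -0.58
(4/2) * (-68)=-136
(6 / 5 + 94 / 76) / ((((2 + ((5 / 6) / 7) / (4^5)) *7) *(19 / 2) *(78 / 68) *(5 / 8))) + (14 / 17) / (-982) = 0.02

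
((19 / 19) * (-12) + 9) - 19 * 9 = -174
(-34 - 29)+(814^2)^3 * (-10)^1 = -2909018139426847423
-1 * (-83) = 83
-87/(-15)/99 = 29/495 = 0.06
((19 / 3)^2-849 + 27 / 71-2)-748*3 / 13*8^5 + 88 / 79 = -3712469367241 / 656253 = -5657070.32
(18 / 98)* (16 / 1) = 144 / 49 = 2.94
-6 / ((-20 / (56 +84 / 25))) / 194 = 1113 / 12125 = 0.09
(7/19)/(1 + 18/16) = 56/323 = 0.17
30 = 30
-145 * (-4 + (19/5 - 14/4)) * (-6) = -3219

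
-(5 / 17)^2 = -25 / 289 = -0.09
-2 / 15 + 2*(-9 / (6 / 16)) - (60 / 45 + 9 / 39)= -9691 / 195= -49.70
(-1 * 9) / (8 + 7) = -3 / 5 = -0.60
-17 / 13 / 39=-17 / 507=-0.03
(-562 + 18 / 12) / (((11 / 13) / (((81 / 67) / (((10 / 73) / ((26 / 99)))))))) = -124467993 / 81070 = -1535.32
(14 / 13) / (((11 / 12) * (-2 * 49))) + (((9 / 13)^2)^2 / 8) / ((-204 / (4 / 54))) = -7177245 / 598181584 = -0.01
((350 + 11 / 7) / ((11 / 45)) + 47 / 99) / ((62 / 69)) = 11465891 / 7161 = 1601.16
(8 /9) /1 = 0.89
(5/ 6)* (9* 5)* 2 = 75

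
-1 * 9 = -9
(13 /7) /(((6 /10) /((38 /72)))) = 1235 /756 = 1.63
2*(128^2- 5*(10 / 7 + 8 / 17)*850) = 116376 / 7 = 16625.14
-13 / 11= -1.18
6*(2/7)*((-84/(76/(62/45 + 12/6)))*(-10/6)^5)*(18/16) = 92.59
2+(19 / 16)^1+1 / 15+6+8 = 4141 / 240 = 17.25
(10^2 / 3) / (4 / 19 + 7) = 4.62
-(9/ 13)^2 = -81/ 169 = -0.48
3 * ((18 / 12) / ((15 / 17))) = 51 / 10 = 5.10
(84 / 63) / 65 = 4 / 195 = 0.02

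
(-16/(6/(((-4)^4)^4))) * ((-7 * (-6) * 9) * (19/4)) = -20564303413248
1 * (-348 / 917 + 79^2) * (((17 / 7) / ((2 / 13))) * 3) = 3794116287 / 12838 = 295537.96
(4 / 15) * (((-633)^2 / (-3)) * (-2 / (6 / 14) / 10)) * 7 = 8726116 / 75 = 116348.21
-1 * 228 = -228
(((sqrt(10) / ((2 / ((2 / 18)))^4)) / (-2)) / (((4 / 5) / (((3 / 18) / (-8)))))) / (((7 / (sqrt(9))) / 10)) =25 * sqrt(10) / 47029248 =0.00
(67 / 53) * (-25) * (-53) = 1675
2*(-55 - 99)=-308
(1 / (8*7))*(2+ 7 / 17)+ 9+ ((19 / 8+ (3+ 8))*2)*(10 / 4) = 36137 / 476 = 75.92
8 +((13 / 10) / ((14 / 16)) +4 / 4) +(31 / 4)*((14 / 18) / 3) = 47231 / 3780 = 12.49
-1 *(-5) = 5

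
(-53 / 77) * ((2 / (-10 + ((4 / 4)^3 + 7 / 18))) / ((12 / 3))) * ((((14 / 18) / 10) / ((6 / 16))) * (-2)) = -0.02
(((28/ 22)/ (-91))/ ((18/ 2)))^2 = 4/ 1656369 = 0.00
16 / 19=0.84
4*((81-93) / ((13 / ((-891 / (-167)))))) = -42768 / 2171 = -19.70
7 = 7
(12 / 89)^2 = 144 / 7921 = 0.02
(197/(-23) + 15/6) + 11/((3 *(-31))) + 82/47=-892495/201066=-4.44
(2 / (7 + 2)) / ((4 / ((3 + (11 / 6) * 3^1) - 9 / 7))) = 101 / 252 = 0.40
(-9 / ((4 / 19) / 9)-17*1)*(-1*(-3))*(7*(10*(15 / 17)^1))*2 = -148883.82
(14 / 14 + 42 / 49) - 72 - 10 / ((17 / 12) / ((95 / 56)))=-1396 / 17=-82.12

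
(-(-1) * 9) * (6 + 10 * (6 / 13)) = 1242 / 13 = 95.54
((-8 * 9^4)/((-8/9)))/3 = 19683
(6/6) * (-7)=-7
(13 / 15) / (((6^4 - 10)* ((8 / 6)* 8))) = 13 / 205760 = 0.00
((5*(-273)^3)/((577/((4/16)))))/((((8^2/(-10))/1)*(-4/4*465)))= -33910695/2289536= -14.81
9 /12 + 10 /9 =67 /36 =1.86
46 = 46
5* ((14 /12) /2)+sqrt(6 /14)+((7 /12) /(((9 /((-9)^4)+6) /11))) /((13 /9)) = sqrt(21) /7+178273 /48750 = 4.31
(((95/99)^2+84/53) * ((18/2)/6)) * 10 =6508045/173151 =37.59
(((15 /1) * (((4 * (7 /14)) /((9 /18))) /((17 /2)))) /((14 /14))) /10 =12 /17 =0.71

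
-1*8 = -8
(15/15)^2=1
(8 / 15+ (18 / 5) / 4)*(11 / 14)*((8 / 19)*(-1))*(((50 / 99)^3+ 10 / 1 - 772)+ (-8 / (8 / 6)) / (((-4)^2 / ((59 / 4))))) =1024583090777 / 2815631280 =363.89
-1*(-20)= 20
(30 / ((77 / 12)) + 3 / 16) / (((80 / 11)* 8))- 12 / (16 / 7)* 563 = -211862169 / 71680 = -2955.67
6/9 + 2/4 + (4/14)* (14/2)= 3.17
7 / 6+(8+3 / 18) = 28 / 3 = 9.33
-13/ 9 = -1.44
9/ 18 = 1/ 2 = 0.50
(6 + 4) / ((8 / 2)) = 5 / 2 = 2.50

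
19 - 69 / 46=35 / 2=17.50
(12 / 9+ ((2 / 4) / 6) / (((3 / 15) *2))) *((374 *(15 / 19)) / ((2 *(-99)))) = -3145 / 1368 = -2.30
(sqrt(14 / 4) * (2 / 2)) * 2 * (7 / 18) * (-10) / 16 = -35 * sqrt(14) / 144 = -0.91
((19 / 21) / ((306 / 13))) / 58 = 247 / 372708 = 0.00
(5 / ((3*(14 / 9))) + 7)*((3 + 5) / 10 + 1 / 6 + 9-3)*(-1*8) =-47234 / 105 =-449.85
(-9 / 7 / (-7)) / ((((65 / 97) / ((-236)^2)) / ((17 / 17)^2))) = 48622608 / 3185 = 15266.12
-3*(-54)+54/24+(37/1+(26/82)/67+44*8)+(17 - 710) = -1535521/10988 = -139.75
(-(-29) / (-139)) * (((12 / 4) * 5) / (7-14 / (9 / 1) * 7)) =783 / 973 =0.80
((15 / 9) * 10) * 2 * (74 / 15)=1480 / 9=164.44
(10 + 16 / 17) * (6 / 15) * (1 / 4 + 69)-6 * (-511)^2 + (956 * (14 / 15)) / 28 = -399429721 / 255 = -1566391.06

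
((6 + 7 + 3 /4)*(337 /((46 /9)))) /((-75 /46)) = -11121 /20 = -556.05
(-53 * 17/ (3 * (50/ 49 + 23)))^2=1949134201/ 12467961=156.33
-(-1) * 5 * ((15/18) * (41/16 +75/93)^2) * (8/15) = 1551245/61504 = 25.22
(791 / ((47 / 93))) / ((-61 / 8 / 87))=-51199848 / 2867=-17858.34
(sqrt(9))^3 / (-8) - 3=-51 / 8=-6.38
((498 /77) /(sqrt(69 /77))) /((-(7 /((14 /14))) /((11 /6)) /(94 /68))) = -3901 * sqrt(5313) /114954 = -2.47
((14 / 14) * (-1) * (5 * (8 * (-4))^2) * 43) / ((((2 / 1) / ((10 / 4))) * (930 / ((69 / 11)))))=-632960 / 341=-1856.19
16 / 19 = 0.84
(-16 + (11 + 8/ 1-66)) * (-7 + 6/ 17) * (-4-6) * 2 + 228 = -8147.29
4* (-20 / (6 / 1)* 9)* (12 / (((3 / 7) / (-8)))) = 26880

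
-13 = -13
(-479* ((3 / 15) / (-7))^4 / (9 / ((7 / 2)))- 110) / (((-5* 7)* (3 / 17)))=7215870643 / 405168750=17.81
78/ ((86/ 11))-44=-1463/ 43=-34.02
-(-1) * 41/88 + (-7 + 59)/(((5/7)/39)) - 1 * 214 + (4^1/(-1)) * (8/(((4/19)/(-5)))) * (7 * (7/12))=7562279/1320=5729.00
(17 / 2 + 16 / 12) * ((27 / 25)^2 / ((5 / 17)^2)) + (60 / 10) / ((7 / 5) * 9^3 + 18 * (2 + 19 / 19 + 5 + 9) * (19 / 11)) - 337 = -181418089157 / 887531250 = -204.41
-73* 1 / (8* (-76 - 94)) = 73 / 1360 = 0.05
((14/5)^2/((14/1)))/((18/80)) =112/45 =2.49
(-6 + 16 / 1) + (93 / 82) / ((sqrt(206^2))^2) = 34797613 / 3479752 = 10.00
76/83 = 0.92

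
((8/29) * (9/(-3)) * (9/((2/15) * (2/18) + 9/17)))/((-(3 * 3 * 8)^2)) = 765/289768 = 0.00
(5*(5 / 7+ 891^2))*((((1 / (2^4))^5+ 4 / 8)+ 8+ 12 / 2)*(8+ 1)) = 950548553659305 / 1835008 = 518007852.64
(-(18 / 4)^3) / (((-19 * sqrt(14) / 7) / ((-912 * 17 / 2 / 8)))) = -8694.44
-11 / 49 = -0.22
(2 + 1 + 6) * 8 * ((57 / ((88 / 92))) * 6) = 283176 / 11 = 25743.27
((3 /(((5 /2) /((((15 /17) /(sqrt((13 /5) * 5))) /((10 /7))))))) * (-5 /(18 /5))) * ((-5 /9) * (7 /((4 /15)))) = 6125 * sqrt(13) /5304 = 4.16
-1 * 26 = -26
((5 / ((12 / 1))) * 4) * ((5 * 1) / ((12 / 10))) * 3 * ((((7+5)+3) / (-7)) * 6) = -267.86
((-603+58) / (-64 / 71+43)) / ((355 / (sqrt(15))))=-109* sqrt(15) / 2989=-0.14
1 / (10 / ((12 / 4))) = 3 / 10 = 0.30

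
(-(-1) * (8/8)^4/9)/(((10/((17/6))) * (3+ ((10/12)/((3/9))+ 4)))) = 17/5130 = 0.00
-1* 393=-393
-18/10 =-9/5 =-1.80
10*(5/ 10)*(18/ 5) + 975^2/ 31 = 951183/ 31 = 30683.32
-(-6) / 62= 3 / 31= 0.10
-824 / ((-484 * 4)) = 103 / 242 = 0.43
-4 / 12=-1 / 3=-0.33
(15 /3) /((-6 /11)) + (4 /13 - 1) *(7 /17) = -12533 /1326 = -9.45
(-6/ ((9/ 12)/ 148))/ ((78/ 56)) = -33152/ 39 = -850.05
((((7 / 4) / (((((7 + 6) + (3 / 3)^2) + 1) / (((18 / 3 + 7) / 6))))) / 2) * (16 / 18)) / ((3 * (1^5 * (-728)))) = -1 / 19440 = -0.00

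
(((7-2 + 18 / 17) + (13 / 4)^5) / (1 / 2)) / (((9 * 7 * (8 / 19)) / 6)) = 5806267 / 34816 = 166.77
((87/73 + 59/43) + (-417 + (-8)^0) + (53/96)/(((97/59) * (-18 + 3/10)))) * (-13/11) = 235666171039/482301072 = 488.63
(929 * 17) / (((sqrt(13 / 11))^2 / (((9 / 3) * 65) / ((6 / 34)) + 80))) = 205861755 / 13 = 15835519.62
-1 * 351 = -351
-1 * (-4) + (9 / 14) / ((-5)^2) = 1409 / 350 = 4.03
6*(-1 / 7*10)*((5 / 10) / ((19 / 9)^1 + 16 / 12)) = -270 / 217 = -1.24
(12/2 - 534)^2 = 278784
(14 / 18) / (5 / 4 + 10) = 28 / 405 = 0.07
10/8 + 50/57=485/228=2.13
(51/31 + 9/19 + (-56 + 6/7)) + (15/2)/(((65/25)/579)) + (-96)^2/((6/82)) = 13675159703/107198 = 127569.17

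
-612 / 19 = -32.21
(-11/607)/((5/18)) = -198/3035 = -0.07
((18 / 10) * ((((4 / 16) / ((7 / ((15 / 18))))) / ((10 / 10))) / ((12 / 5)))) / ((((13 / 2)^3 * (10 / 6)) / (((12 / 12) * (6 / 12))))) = 3 / 123032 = 0.00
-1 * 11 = -11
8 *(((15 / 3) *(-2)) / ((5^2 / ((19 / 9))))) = -304 / 45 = -6.76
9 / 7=1.29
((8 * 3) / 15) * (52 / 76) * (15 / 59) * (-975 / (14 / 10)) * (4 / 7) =-6084000 / 54929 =-110.76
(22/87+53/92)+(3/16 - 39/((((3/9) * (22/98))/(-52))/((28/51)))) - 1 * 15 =88998111317/5986992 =14865.25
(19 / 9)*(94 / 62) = 893 / 279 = 3.20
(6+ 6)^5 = 248832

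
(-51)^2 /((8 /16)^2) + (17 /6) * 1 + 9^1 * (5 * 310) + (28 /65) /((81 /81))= 9499333 /390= 24357.26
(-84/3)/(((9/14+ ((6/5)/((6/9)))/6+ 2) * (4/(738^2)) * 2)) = -66718890/103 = -647756.21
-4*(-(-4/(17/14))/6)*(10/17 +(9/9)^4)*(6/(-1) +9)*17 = -3024/17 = -177.88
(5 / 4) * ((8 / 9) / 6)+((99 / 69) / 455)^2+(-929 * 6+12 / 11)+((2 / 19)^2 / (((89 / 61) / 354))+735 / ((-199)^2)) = -5570.02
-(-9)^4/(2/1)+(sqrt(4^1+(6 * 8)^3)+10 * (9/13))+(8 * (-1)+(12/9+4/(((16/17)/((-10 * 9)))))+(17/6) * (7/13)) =-285575/78+2 * sqrt(27649) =-3328.66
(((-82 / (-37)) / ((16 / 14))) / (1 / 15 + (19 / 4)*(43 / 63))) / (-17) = -90405 / 2622301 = -0.03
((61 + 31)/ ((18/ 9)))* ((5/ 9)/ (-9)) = -230/ 81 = -2.84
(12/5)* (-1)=-12/5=-2.40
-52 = -52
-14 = -14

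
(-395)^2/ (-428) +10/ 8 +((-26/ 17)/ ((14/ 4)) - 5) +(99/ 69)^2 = -4939637303/ 13471514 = -366.67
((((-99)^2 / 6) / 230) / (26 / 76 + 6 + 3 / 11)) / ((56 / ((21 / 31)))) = 2048409 / 157715600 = 0.01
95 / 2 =47.50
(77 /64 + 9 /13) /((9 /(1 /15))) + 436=48973097 /112320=436.01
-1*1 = -1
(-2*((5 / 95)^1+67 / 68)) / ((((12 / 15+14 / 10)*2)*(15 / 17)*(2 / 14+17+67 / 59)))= -184611 / 6310964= -0.03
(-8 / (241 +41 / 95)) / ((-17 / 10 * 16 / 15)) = 7125 / 389912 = 0.02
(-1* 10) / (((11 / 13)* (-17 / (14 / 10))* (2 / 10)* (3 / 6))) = 1820 / 187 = 9.73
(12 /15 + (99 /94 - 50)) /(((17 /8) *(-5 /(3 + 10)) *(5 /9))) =10590372 /99875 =106.04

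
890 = 890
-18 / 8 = -9 / 4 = -2.25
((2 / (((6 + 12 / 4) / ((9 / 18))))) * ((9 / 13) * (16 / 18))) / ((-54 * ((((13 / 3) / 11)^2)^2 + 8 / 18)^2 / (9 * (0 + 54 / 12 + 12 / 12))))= -1145962577826 / 4013522184997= -0.29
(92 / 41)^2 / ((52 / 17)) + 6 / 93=1158838 / 677443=1.71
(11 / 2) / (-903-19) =-11 / 1844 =-0.01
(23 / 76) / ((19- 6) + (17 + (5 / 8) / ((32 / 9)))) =1472 / 146775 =0.01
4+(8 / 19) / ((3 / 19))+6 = 38 / 3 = 12.67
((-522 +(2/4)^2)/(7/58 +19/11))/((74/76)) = -12649307/43623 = -289.97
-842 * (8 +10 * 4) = -40416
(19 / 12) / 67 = 19 / 804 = 0.02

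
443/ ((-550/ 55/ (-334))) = 73981/ 5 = 14796.20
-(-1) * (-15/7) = -15/7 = -2.14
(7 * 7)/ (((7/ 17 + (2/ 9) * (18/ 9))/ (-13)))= -97461/ 131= -743.98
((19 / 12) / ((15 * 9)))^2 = 361 / 2624400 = 0.00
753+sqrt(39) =759.24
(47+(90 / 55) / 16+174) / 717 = 19457 / 63096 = 0.31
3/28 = 0.11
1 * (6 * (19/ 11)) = 114/ 11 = 10.36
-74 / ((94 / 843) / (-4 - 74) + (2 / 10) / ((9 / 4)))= -846.11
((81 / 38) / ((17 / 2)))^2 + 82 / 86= 4559612 / 4486147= 1.02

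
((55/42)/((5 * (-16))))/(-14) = 11/9408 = 0.00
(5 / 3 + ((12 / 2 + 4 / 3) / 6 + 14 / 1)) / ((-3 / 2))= -304 / 27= -11.26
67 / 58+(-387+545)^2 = 24965.16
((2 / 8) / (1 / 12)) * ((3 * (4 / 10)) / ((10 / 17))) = 153 / 25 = 6.12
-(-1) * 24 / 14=12 / 7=1.71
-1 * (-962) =962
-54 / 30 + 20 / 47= -323 / 235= -1.37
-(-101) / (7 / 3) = 303 / 7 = 43.29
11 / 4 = 2.75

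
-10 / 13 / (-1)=10 / 13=0.77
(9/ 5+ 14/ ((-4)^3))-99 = -97.42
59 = 59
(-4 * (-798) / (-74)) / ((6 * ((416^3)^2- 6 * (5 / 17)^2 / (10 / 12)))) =-2023 / 1458397643698146506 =-0.00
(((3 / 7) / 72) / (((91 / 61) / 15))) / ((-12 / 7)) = -305 / 8736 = -0.03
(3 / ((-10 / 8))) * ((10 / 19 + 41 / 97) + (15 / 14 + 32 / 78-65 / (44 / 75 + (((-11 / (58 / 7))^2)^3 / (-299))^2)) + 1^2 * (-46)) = 370.32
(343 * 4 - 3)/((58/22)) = 15059/29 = 519.28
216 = 216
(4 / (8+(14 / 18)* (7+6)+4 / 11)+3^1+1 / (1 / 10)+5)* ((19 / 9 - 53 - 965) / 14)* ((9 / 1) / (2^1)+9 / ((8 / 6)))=-761566185 / 51212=-14870.85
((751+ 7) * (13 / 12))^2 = 24275329 / 36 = 674314.69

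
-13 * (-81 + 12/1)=897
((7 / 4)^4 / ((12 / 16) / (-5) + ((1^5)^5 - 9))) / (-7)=1715 / 10432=0.16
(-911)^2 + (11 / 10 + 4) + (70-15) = 8299811 / 10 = 829981.10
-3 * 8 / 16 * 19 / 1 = -57 / 2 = -28.50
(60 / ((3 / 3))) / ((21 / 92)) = 1840 / 7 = 262.86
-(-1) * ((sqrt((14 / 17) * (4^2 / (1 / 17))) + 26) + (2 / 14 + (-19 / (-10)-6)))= 4 * sqrt(14) + 1543 / 70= 37.01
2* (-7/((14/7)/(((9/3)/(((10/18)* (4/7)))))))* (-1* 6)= 3969/10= 396.90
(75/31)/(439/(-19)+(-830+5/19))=-1425/502324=-0.00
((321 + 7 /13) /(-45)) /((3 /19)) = -15884 /351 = -45.25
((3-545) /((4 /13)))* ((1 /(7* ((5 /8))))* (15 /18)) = -7046 /21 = -335.52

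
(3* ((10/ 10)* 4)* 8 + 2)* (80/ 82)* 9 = 35280/ 41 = 860.49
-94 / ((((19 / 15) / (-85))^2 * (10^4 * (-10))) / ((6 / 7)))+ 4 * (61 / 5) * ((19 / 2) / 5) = 96.35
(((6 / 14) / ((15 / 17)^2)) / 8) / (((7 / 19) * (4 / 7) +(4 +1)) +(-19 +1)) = -5491 / 1020600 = -0.01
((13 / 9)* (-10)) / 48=-65 / 216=-0.30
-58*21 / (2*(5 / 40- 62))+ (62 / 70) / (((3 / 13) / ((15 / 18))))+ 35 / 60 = 188831 / 13860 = 13.62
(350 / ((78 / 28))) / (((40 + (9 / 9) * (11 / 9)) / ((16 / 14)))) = 2400 / 689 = 3.48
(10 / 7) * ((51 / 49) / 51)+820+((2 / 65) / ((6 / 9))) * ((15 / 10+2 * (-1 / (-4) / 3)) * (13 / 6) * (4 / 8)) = 3375583 / 4116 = 820.11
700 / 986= 350 / 493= 0.71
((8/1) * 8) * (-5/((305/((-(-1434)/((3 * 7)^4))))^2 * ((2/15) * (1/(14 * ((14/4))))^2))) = -7311488/2170991403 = -0.00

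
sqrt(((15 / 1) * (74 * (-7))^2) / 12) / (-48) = -259 * sqrt(5) / 48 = -12.07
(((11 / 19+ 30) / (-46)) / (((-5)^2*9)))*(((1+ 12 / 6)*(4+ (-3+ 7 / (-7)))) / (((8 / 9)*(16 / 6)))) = 0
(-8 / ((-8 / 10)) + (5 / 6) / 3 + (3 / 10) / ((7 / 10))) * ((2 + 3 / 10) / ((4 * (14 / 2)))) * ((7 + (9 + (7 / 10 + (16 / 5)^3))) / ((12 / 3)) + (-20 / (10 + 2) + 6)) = 1554483727 / 105840000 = 14.69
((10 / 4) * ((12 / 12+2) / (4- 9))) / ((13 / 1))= -3 / 26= -0.12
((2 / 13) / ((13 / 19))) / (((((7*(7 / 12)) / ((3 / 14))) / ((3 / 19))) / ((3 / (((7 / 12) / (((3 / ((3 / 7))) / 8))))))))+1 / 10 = 62827 / 579670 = 0.11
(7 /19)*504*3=10584 /19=557.05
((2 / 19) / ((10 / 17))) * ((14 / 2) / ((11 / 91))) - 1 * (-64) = 77709 / 1045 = 74.36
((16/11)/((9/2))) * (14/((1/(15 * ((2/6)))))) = 2240/99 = 22.63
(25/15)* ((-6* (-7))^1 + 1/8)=70.21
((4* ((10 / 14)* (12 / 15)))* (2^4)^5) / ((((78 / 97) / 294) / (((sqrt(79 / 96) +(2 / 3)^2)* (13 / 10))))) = 22783459328 / 45 +711983104* sqrt(474) / 15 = 1539697054.89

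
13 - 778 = -765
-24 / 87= -8 / 29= -0.28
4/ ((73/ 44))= 176/ 73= 2.41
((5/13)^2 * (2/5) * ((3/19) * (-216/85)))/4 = -324/54587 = -0.01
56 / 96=7 / 12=0.58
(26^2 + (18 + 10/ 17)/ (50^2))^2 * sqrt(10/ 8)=51589441091241 * sqrt(5)/ 225781250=510925.94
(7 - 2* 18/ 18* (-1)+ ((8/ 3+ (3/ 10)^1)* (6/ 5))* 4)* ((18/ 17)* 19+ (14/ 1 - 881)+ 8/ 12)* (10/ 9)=-50148434/ 2295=-21851.17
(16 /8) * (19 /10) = 19 /5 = 3.80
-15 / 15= -1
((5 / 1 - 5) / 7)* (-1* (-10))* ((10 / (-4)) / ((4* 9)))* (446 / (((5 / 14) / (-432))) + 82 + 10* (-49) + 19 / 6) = 0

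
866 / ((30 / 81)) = 2338.20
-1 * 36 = -36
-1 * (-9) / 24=0.38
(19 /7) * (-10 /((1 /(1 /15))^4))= -0.00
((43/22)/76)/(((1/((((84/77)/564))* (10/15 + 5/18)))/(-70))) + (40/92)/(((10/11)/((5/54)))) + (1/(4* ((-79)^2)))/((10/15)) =68771294917/1675107192132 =0.04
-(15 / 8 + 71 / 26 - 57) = 5449 / 104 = 52.39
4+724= 728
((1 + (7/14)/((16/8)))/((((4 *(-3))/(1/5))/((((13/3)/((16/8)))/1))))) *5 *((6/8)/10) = -13/768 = -0.02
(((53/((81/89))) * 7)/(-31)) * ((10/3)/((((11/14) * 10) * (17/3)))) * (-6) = 924532/156519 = 5.91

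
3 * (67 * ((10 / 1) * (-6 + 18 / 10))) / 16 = -4221 / 8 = -527.62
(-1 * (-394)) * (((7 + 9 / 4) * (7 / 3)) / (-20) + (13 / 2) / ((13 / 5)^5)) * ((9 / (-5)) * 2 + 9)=-12450536127 / 5712200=-2179.64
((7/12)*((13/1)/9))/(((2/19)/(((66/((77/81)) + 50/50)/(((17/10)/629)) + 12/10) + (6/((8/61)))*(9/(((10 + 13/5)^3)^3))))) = 74541603704325338260147/357344323585230240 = 208598.82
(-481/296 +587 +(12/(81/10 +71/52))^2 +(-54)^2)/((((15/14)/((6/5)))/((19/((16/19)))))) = 88520.36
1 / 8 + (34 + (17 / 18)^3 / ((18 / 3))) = 1199015 / 34992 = 34.27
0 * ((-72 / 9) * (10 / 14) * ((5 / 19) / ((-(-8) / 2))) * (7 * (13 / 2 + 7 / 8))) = 0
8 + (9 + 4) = 21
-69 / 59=-1.17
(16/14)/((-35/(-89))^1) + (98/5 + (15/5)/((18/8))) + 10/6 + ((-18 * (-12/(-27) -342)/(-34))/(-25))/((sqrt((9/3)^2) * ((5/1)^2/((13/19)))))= 758868263/29675625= 25.57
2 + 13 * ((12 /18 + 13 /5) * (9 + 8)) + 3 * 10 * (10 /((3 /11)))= 27359 /15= 1823.93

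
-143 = -143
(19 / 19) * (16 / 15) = 16 / 15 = 1.07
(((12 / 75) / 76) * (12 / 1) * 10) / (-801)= -8 / 25365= -0.00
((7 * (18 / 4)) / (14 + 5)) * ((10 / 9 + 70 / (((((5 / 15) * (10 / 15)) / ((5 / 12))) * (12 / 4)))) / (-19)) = -595 / 152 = -3.91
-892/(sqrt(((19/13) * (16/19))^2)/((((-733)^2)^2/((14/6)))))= -89665905229433.46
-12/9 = -4/3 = -1.33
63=63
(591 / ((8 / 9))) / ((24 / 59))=104607 / 64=1634.48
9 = 9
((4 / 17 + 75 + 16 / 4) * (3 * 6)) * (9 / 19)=218214 / 323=675.59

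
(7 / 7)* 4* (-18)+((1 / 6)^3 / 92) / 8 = -11446271 / 158976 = -72.00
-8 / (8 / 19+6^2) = -38 / 173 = -0.22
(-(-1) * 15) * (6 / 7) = 90 / 7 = 12.86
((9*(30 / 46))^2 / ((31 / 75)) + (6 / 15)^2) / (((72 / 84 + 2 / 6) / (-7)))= -5032908237 / 10249375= -491.05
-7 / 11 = -0.64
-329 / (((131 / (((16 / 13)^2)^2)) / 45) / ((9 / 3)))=-2910781440 / 3741491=-777.97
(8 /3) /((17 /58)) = 464 /51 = 9.10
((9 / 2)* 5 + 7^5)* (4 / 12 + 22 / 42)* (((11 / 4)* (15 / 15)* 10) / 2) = 5553735 / 28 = 198347.68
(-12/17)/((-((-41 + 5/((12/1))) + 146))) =144/21505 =0.01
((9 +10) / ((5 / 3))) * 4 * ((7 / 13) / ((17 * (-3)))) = -532 / 1105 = -0.48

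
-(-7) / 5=7 / 5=1.40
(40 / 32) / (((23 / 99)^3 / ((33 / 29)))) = 160099335 / 1411372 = 113.44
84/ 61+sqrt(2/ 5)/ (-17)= 84/ 61 -sqrt(10)/ 85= 1.34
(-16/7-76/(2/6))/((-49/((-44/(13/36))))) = -196416/343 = -572.64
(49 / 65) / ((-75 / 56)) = -0.56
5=5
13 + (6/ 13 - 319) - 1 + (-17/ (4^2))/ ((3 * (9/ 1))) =-1721741/ 5616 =-306.58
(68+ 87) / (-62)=-5 / 2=-2.50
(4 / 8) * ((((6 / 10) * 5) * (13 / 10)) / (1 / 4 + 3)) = 3 / 5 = 0.60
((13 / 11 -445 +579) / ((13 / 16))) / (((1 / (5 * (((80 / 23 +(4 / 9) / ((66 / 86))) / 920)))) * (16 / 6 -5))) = -6340568 / 4032567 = -1.57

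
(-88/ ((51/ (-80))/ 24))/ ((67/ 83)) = 4674560/ 1139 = 4104.09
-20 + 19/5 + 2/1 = -71/5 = -14.20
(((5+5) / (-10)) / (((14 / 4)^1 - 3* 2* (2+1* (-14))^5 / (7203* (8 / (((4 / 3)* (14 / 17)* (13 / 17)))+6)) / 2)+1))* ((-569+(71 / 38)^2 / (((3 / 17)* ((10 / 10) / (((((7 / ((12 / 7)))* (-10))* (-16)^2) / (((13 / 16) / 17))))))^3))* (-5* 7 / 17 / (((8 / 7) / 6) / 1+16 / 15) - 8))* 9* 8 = -73668548809624948369658555136375452 / 178495588066653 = -412719157977820596512.24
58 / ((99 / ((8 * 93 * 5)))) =71920 / 33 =2179.39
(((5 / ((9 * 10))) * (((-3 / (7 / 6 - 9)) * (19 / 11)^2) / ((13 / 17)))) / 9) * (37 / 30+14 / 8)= 1098523 / 39922740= 0.03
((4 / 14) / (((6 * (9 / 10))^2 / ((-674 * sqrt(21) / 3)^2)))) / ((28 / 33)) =62462950 / 5103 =12240.44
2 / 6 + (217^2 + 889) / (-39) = -47965 / 39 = -1229.87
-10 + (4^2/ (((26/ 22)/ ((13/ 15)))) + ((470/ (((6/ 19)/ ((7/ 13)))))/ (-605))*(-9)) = 322193/ 23595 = 13.66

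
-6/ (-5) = 6/ 5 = 1.20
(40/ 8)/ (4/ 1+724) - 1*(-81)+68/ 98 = 416347/ 5096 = 81.70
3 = 3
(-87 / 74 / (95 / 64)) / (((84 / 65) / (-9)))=27144 / 4921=5.52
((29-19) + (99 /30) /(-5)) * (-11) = -5137 /50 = -102.74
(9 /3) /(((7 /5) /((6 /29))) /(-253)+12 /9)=22770 /9917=2.30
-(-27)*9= 243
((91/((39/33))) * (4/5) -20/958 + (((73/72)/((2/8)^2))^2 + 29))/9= 68623717/1745955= 39.30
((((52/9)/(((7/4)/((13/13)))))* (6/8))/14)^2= 676/21609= 0.03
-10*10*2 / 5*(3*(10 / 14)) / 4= -150 / 7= -21.43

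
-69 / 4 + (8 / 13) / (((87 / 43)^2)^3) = -388760418687505 / 22548562452468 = -17.24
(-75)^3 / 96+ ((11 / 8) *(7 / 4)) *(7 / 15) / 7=-1054649 / 240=-4394.37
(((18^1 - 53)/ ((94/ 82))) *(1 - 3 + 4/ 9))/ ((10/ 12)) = 8036/ 141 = 56.99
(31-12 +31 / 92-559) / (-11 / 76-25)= 943331 / 43953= 21.46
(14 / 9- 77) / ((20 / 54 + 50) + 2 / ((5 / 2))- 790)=10185 / 99742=0.10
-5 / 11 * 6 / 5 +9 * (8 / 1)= 786 / 11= 71.45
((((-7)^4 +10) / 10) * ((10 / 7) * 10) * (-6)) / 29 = -144660 / 203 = -712.61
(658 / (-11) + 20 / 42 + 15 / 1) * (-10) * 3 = 102430 / 77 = 1330.26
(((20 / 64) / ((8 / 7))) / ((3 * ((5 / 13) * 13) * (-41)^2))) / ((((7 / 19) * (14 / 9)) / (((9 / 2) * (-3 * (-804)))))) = 0.21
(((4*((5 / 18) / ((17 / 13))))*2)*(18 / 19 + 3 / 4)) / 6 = 2795 / 5814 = 0.48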